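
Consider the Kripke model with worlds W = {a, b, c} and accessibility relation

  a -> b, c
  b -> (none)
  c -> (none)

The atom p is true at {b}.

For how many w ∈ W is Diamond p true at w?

1

a: successors {b, c}; p there: b:T, c:F. ✓
b: no successors, so Diamond p fails. ✗
c: no successors, so Diamond p fails. ✗
Satisfying worlds: {a}.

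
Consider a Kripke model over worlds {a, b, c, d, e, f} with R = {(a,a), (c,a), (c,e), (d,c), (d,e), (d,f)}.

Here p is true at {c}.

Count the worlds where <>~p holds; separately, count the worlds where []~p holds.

3 and 5

For <>~p:
a: successors {a}; ~p there: a:T. ✓
b: no successors, so <>~p fails. ✗
c: successors {a, e}; ~p there: a:T, e:T. ✓
d: successors {c, e, f}; ~p there: c:F, e:T, f:T. ✓
e: no successors, so <>~p fails. ✗
f: no successors, so <>~p fails. ✗
— 3 worlds.
For []~p:
a: successors {a}; ~p there: a:T. ✓
b: no successors, so []~p holds vacuously. ✓
c: successors {a, e}; ~p there: a:T, e:T. ✓
d: successors {c, e, f}; ~p there: c:F, e:T, f:T. ✗
e: no successors, so []~p holds vacuously. ✓
f: no successors, so []~p holds vacuously. ✓
— 5 worlds.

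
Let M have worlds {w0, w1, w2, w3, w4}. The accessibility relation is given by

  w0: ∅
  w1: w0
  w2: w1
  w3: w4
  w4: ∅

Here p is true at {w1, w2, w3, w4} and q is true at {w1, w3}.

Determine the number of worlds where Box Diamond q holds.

2

w0: no successors, so Box Diamond q holds vacuously. ✓
w1: successors {w0}; Diamond q there: w0:F. ✗
w2: successors {w1}; Diamond q there: w1:F. ✗
w3: successors {w4}; Diamond q there: w4:F. ✗
w4: no successors, so Box Diamond q holds vacuously. ✓
Satisfying worlds: {w0, w4}.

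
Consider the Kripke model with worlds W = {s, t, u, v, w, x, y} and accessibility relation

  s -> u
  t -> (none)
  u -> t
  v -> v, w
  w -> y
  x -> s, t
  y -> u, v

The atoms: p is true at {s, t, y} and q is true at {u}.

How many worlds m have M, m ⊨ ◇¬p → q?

4

s: ◇¬p is T, q is F. ✗
t: ◇¬p is F, q is F. ✓
u: ◇¬p is F, q is T. ✓
v: ◇¬p is T, q is F. ✗
w: ◇¬p is F, q is F. ✓
x: ◇¬p is F, q is F. ✓
y: ◇¬p is T, q is F. ✗
Satisfying worlds: {t, u, w, x}.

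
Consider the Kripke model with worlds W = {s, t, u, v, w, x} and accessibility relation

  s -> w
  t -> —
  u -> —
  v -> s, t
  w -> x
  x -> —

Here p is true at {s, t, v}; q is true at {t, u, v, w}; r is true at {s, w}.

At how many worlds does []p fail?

2

s: successors {w}; p there: w:F. ✗
t: no successors, so []p holds vacuously. ✓
u: no successors, so []p holds vacuously. ✓
v: successors {s, t}; p there: s:T, t:T. ✓
w: successors {x}; p there: x:F. ✗
x: no successors, so []p holds vacuously. ✓
Satisfying worlds: {t, u, v, x}.
So []p fails at the other 2 worlds.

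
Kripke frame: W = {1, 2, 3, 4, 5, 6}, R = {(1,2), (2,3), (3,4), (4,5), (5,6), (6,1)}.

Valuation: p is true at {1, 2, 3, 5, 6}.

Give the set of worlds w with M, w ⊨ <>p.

{1, 2, 4, 5, 6}

1: successors {2}; p there: 2:T. ✓
2: successors {3}; p there: 3:T. ✓
3: successors {4}; p there: 4:F. ✗
4: successors {5}; p there: 5:T. ✓
5: successors {6}; p there: 6:T. ✓
6: successors {1}; p there: 1:T. ✓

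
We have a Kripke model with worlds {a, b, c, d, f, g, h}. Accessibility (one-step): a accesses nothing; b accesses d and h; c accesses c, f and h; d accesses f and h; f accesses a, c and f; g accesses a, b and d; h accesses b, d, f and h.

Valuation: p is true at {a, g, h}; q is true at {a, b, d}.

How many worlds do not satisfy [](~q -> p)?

4

a: no successors, so [](~q -> p) holds vacuously. ✓
b: successors {d, h}; ~q -> p there: d:T, h:T. ✓
c: successors {c, f, h}; ~q -> p there: c:F, f:F, h:T. ✗
d: successors {f, h}; ~q -> p there: f:F, h:T. ✗
f: successors {a, c, f}; ~q -> p there: a:T, c:F, f:F. ✗
g: successors {a, b, d}; ~q -> p there: a:T, b:T, d:T. ✓
h: successors {b, d, f, h}; ~q -> p there: b:T, d:T, f:F, h:T. ✗
Satisfying worlds: {a, b, g}.
So [](~q -> p) fails at the other 4 worlds.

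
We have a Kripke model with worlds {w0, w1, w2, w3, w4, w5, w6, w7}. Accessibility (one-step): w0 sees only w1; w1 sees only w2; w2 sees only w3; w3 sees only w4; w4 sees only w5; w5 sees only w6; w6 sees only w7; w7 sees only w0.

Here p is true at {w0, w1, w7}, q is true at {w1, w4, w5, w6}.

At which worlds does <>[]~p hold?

{w0, w1, w2, w3, w4}

w0: successors {w1}; []~p there: w1:T. ✓
w1: successors {w2}; []~p there: w2:T. ✓
w2: successors {w3}; []~p there: w3:T. ✓
w3: successors {w4}; []~p there: w4:T. ✓
w4: successors {w5}; []~p there: w5:T. ✓
w5: successors {w6}; []~p there: w6:F. ✗
w6: successors {w7}; []~p there: w7:F. ✗
w7: successors {w0}; []~p there: w0:F. ✗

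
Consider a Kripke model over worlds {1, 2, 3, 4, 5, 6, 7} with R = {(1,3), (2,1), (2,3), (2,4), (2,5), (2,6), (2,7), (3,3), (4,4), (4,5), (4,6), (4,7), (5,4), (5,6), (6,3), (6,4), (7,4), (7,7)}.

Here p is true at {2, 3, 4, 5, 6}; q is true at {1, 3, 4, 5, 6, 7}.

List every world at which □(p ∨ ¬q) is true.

{1, 3, 5, 6}

1: successors {3}; p ∨ ¬q there: 3:T. ✓
2: successors {1, 3, 4, 5, 6, 7}; p ∨ ¬q there: 1:F, 3:T, 4:T, 5:T, 6:T, 7:F. ✗
3: successors {3}; p ∨ ¬q there: 3:T. ✓
4: successors {4, 5, 6, 7}; p ∨ ¬q there: 4:T, 5:T, 6:T, 7:F. ✗
5: successors {4, 6}; p ∨ ¬q there: 4:T, 6:T. ✓
6: successors {3, 4}; p ∨ ¬q there: 3:T, 4:T. ✓
7: successors {4, 7}; p ∨ ¬q there: 4:T, 7:F. ✗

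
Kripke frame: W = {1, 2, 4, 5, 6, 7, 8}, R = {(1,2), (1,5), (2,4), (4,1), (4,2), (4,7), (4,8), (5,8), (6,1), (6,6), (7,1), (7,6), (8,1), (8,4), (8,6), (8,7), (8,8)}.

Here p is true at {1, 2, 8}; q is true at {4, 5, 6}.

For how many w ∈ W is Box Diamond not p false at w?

1: successors {2, 5}; Diamond not p there: 2:T, 5:F. ✗
2: successors {4}; Diamond not p there: 4:T. ✓
4: successors {1, 2, 7, 8}; Diamond not p there: 1:T, 2:T, 7:T, 8:T. ✓
5: successors {8}; Diamond not p there: 8:T. ✓
6: successors {1, 6}; Diamond not p there: 1:T, 6:T. ✓
7: successors {1, 6}; Diamond not p there: 1:T, 6:T. ✓
8: successors {1, 4, 6, 7, 8}; Diamond not p there: 1:T, 4:T, 6:T, 7:T, 8:T. ✓
Satisfying worlds: {2, 4, 5, 6, 7, 8}.
So Box Diamond not p fails at the other 1 world.

1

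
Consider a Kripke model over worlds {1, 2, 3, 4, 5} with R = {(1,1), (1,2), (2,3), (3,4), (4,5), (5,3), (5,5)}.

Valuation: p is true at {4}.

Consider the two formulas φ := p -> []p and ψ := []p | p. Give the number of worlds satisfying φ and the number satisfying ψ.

For p -> []p:
1: p is F, []p is F. ✓
2: p is F, []p is F. ✓
3: p is F, []p is T. ✓
4: p is T, []p is F. ✗
5: p is F, []p is F. ✓
— 4 worlds.
For []p | p:
1: []p is F, p is F. ✗
2: []p is F, p is F. ✗
3: []p is T, p is F. ✓
4: []p is F, p is T. ✓
5: []p is F, p is F. ✗
— 2 worlds.

4 and 2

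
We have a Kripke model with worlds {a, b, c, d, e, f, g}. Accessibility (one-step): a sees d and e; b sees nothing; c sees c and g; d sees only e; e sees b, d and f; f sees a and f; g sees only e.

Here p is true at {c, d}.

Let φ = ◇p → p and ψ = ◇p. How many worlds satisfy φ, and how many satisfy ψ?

For ◇p → p:
a: ◇p is T, p is F. ✗
b: ◇p is F, p is F. ✓
c: ◇p is T, p is T. ✓
d: ◇p is F, p is T. ✓
e: ◇p is T, p is F. ✗
f: ◇p is F, p is F. ✓
g: ◇p is F, p is F. ✓
— 5 worlds.
For ◇p:
a: successors {d, e}; p there: d:T, e:F. ✓
b: no successors, so ◇p fails. ✗
c: successors {c, g}; p there: c:T, g:F. ✓
d: successors {e}; p there: e:F. ✗
e: successors {b, d, f}; p there: b:F, d:T, f:F. ✓
f: successors {a, f}; p there: a:F, f:F. ✗
g: successors {e}; p there: e:F. ✗
— 3 worlds.

5 and 3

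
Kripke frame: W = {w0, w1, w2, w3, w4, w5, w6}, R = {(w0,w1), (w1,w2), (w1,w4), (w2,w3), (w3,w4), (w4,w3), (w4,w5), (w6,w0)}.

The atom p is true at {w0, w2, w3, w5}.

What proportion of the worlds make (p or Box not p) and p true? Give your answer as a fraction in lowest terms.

4/7

w0: p or Box not p is T, p is T. ✓
w1: p or Box not p is F, p is F. ✗
w2: p or Box not p is T, p is T. ✓
w3: p or Box not p is T, p is T. ✓
w4: p or Box not p is F, p is F. ✗
w5: p or Box not p is T, p is T. ✓
w6: p or Box not p is F, p is F. ✗
That's 4 of 7 worlds, so 4/7.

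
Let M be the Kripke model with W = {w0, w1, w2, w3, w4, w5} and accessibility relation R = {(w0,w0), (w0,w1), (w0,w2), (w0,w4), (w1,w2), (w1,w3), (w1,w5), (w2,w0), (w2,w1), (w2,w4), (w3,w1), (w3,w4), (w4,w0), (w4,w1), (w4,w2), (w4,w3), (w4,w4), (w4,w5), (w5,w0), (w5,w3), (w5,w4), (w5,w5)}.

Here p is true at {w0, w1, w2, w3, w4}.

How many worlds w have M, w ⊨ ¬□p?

w0: □p is T. ✗
w1: □p is F. ✓
w2: □p is T. ✗
w3: □p is T. ✗
w4: □p is F. ✓
w5: □p is F. ✓
Satisfying worlds: {w1, w4, w5}.

3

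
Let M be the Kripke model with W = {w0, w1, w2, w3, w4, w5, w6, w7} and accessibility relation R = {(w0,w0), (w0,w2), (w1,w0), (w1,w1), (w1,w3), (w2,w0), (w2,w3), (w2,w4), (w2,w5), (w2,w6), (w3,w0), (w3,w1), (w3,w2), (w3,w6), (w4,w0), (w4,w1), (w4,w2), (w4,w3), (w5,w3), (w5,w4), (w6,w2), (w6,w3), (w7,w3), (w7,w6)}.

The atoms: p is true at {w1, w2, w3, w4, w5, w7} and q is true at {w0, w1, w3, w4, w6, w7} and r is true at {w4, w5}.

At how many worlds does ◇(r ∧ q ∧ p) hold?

2

w0: successors {w0, w2}; r ∧ q ∧ p there: w0:F, w2:F. ✗
w1: successors {w0, w1, w3}; r ∧ q ∧ p there: w0:F, w1:F, w3:F. ✗
w2: successors {w0, w3, w4, w5, w6}; r ∧ q ∧ p there: w0:F, w3:F, w4:T, w5:F, w6:F. ✓
w3: successors {w0, w1, w2, w6}; r ∧ q ∧ p there: w0:F, w1:F, w2:F, w6:F. ✗
w4: successors {w0, w1, w2, w3}; r ∧ q ∧ p there: w0:F, w1:F, w2:F, w3:F. ✗
w5: successors {w3, w4}; r ∧ q ∧ p there: w3:F, w4:T. ✓
w6: successors {w2, w3}; r ∧ q ∧ p there: w2:F, w3:F. ✗
w7: successors {w3, w6}; r ∧ q ∧ p there: w3:F, w6:F. ✗
Satisfying worlds: {w2, w5}.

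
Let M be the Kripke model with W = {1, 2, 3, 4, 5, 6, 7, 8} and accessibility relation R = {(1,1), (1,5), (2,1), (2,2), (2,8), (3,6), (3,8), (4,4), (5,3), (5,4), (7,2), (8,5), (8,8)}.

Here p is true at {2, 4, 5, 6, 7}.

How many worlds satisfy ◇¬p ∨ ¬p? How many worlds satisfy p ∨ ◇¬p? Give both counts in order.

For ◇¬p ∨ ¬p:
1: ◇¬p is T, ¬p is T. ✓
2: ◇¬p is T, ¬p is F. ✓
3: ◇¬p is T, ¬p is T. ✓
4: ◇¬p is F, ¬p is F. ✗
5: ◇¬p is T, ¬p is F. ✓
6: ◇¬p is F, ¬p is F. ✗
7: ◇¬p is F, ¬p is F. ✗
8: ◇¬p is T, ¬p is T. ✓
— 5 worlds.
For p ∨ ◇¬p:
1: p is F, ◇¬p is T. ✓
2: p is T, ◇¬p is T. ✓
3: p is F, ◇¬p is T. ✓
4: p is T, ◇¬p is F. ✓
5: p is T, ◇¬p is T. ✓
6: p is T, ◇¬p is F. ✓
7: p is T, ◇¬p is F. ✓
8: p is F, ◇¬p is T. ✓
— 8 worlds.

5 and 8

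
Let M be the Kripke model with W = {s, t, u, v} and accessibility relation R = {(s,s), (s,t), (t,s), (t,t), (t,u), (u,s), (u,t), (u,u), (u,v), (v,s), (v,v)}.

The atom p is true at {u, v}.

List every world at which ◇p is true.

s: successors {s, t}; p there: s:F, t:F. ✗
t: successors {s, t, u}; p there: s:F, t:F, u:T. ✓
u: successors {s, t, u, v}; p there: s:F, t:F, u:T, v:T. ✓
v: successors {s, v}; p there: s:F, v:T. ✓

{t, u, v}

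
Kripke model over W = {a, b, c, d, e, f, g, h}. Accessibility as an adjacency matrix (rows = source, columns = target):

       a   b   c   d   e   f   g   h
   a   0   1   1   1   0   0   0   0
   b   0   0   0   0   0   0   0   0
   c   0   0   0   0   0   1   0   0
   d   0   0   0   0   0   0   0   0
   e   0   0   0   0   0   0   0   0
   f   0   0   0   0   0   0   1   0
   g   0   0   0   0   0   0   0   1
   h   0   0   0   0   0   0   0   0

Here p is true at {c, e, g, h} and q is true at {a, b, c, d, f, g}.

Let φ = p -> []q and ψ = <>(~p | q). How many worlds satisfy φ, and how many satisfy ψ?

7 and 3

For p -> []q:
a: p is F, []q is T. ✓
b: p is F, []q is T. ✓
c: p is T, []q is T. ✓
d: p is F, []q is T. ✓
e: p is T, []q is T. ✓
f: p is F, []q is T. ✓
g: p is T, []q is F. ✗
h: p is T, []q is T. ✓
— 7 worlds.
For <>(~p | q):
a: successors {b, c, d}; ~p | q there: b:T, c:T, d:T. ✓
b: no successors, so <>(~p | q) fails. ✗
c: successors {f}; ~p | q there: f:T. ✓
d: no successors, so <>(~p | q) fails. ✗
e: no successors, so <>(~p | q) fails. ✗
f: successors {g}; ~p | q there: g:T. ✓
g: successors {h}; ~p | q there: h:F. ✗
h: no successors, so <>(~p | q) fails. ✗
— 3 worlds.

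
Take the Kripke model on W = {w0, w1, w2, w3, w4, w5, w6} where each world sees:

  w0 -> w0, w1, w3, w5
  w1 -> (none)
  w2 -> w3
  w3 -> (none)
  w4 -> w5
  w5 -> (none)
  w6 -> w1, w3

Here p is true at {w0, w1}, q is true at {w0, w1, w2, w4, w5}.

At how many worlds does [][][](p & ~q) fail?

w0: successors {w0, w1, w3, w5}; [][](p & ~q) there: w0:F, w1:T, w3:T, w5:T. ✗
w1: no successors, so [][][](p & ~q) holds vacuously. ✓
w2: successors {w3}; [][](p & ~q) there: w3:T. ✓
w3: no successors, so [][][](p & ~q) holds vacuously. ✓
w4: successors {w5}; [][](p & ~q) there: w5:T. ✓
w5: no successors, so [][][](p & ~q) holds vacuously. ✓
w6: successors {w1, w3}; [][](p & ~q) there: w1:T, w3:T. ✓
Satisfying worlds: {w1, w2, w3, w4, w5, w6}.
So [][][](p & ~q) fails at the other 1 world.

1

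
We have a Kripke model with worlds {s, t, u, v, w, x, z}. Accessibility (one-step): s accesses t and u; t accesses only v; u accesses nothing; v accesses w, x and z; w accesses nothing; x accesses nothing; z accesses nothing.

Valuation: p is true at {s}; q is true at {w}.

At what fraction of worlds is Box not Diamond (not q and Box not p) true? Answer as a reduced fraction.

s: successors {t, u}; not Diamond (not q and Box not p) there: t:F, u:T. ✗
t: successors {v}; not Diamond (not q and Box not p) there: v:F. ✗
u: no successors, so Box not Diamond (not q and Box not p) holds vacuously. ✓
v: successors {w, x, z}; not Diamond (not q and Box not p) there: w:T, x:T, z:T. ✓
w: no successors, so Box not Diamond (not q and Box not p) holds vacuously. ✓
x: no successors, so Box not Diamond (not q and Box not p) holds vacuously. ✓
z: no successors, so Box not Diamond (not q and Box not p) holds vacuously. ✓
That's 5 of 7 worlds, so 5/7.

5/7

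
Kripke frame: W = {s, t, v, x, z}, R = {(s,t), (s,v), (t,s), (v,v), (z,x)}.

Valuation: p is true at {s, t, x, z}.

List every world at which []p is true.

s: successors {t, v}; p there: t:T, v:F. ✗
t: successors {s}; p there: s:T. ✓
v: successors {v}; p there: v:F. ✗
x: no successors, so []p holds vacuously. ✓
z: successors {x}; p there: x:T. ✓

{t, x, z}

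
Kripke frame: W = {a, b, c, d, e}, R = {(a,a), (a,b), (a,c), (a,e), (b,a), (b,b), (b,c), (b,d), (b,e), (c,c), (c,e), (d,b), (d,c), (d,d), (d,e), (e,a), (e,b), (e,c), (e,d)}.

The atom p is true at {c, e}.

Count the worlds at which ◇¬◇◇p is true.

a: successors {a, b, c, e}; ¬◇◇p there: a:F, b:F, c:F, e:F. ✗
b: successors {a, b, c, d, e}; ¬◇◇p there: a:F, b:F, c:F, d:F, e:F. ✗
c: successors {c, e}; ¬◇◇p there: c:F, e:F. ✗
d: successors {b, c, d, e}; ¬◇◇p there: b:F, c:F, d:F, e:F. ✗
e: successors {a, b, c, d}; ¬◇◇p there: a:F, b:F, c:F, d:F. ✗
Satisfying worlds: ∅.

0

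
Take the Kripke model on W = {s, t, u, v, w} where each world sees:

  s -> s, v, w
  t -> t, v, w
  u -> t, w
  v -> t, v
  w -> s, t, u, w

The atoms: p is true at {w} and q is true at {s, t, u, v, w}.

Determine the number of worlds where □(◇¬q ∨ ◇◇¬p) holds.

s: successors {s, v, w}; ◇¬q ∨ ◇◇¬p there: s:T, v:T, w:T. ✓
t: successors {t, v, w}; ◇¬q ∨ ◇◇¬p there: t:T, v:T, w:T. ✓
u: successors {t, w}; ◇¬q ∨ ◇◇¬p there: t:T, w:T. ✓
v: successors {t, v}; ◇¬q ∨ ◇◇¬p there: t:T, v:T. ✓
w: successors {s, t, u, w}; ◇¬q ∨ ◇◇¬p there: s:T, t:T, u:T, w:T. ✓
Satisfying worlds: {s, t, u, v, w}.

5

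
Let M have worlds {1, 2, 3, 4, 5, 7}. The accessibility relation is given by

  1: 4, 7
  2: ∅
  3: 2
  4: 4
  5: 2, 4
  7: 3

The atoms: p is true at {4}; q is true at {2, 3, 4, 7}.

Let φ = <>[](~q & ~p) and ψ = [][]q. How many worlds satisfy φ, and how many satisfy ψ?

For <>[](~q & ~p):
1: successors {4, 7}; [](~q & ~p) there: 4:F, 7:F. ✗
2: no successors, so <>[](~q & ~p) fails. ✗
3: successors {2}; [](~q & ~p) there: 2:T. ✓
4: successors {4}; [](~q & ~p) there: 4:F. ✗
5: successors {2, 4}; [](~q & ~p) there: 2:T, 4:F. ✓
7: successors {3}; [](~q & ~p) there: 3:F. ✗
— 2 worlds.
For [][]q:
1: successors {4, 7}; []q there: 4:T, 7:T. ✓
2: no successors, so [][]q holds vacuously. ✓
3: successors {2}; []q there: 2:T. ✓
4: successors {4}; []q there: 4:T. ✓
5: successors {2, 4}; []q there: 2:T, 4:T. ✓
7: successors {3}; []q there: 3:T. ✓
— 6 worlds.

2 and 6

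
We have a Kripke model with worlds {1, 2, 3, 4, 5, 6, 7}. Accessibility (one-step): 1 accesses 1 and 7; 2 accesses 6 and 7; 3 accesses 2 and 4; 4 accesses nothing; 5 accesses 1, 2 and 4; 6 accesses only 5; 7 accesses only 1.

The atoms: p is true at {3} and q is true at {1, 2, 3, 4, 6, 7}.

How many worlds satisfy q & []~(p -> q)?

1: q is T, []~(p -> q) is F. ✗
2: q is T, []~(p -> q) is F. ✗
3: q is T, []~(p -> q) is F. ✗
4: q is T, []~(p -> q) is T. ✓
5: q is F, []~(p -> q) is F. ✗
6: q is T, []~(p -> q) is F. ✗
7: q is T, []~(p -> q) is F. ✗
Satisfying worlds: {4}.

1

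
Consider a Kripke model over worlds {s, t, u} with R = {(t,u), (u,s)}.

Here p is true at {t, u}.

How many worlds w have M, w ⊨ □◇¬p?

s: no successors, so □◇¬p holds vacuously. ✓
t: successors {u}; ◇¬p there: u:T. ✓
u: successors {s}; ◇¬p there: s:F. ✗
Satisfying worlds: {s, t}.

2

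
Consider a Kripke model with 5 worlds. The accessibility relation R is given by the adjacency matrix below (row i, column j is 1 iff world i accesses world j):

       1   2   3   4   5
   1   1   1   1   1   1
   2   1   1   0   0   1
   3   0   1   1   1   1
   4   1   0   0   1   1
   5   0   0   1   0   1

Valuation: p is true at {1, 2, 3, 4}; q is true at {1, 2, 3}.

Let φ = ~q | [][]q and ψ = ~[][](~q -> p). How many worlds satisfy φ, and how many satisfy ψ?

2 and 5

For ~q | [][]q:
1: ~q is F, [][]q is F. ✗
2: ~q is F, [][]q is F. ✗
3: ~q is F, [][]q is F. ✗
4: ~q is T, [][]q is F. ✓
5: ~q is T, [][]q is F. ✓
— 2 worlds.
For ~[][](~q -> p):
1: [][](~q -> p) is F. ✓
2: [][](~q -> p) is F. ✓
3: [][](~q -> p) is F. ✓
4: [][](~q -> p) is F. ✓
5: [][](~q -> p) is F. ✓
— 5 worlds.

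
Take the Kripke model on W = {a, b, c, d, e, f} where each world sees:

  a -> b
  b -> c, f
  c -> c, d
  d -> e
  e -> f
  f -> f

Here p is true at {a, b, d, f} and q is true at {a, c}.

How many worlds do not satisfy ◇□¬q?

1

a: successors {b}; □¬q there: b:F. ✗
b: successors {c, f}; □¬q there: c:F, f:T. ✓
c: successors {c, d}; □¬q there: c:F, d:T. ✓
d: successors {e}; □¬q there: e:T. ✓
e: successors {f}; □¬q there: f:T. ✓
f: successors {f}; □¬q there: f:T. ✓
Satisfying worlds: {b, c, d, e, f}.
So ◇□¬q fails at the other 1 world.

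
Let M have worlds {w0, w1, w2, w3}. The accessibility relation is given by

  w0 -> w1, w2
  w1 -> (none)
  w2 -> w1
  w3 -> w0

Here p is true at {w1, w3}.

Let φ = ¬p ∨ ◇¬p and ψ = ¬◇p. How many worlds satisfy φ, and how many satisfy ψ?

3 and 2

For ¬p ∨ ◇¬p:
w0: ¬p is T, ◇¬p is T. ✓
w1: ¬p is F, ◇¬p is F. ✗
w2: ¬p is T, ◇¬p is F. ✓
w3: ¬p is F, ◇¬p is T. ✓
— 3 worlds.
For ¬◇p:
w0: ◇p is T. ✗
w1: ◇p is F. ✓
w2: ◇p is T. ✗
w3: ◇p is F. ✓
— 2 worlds.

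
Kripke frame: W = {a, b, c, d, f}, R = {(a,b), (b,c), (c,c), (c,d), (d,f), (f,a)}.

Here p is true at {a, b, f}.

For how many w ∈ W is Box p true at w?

3

a: successors {b}; p there: b:T. ✓
b: successors {c}; p there: c:F. ✗
c: successors {c, d}; p there: c:F, d:F. ✗
d: successors {f}; p there: f:T. ✓
f: successors {a}; p there: a:T. ✓
Satisfying worlds: {a, d, f}.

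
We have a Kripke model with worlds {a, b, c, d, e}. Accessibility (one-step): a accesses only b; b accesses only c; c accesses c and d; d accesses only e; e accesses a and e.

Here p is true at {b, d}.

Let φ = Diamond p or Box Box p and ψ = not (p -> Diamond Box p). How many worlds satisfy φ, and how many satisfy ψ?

2 and 2

For Diamond p or Box Box p:
a: Diamond p is T, Box Box p is F. ✓
b: Diamond p is F, Box Box p is F. ✗
c: Diamond p is T, Box Box p is F. ✓
d: Diamond p is F, Box Box p is F. ✗
e: Diamond p is F, Box Box p is F. ✗
— 2 worlds.
For not (p -> Diamond Box p):
a: p -> Diamond Box p is T. ✗
b: p -> Diamond Box p is F. ✓
c: p -> Diamond Box p is T. ✗
d: p -> Diamond Box p is F. ✓
e: p -> Diamond Box p is T. ✗
— 2 worlds.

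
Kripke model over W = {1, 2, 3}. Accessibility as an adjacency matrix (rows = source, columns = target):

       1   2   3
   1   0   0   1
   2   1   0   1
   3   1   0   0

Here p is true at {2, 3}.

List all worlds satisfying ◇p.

{1, 2}

1: successors {3}; p there: 3:T. ✓
2: successors {1, 3}; p there: 1:F, 3:T. ✓
3: successors {1}; p there: 1:F. ✗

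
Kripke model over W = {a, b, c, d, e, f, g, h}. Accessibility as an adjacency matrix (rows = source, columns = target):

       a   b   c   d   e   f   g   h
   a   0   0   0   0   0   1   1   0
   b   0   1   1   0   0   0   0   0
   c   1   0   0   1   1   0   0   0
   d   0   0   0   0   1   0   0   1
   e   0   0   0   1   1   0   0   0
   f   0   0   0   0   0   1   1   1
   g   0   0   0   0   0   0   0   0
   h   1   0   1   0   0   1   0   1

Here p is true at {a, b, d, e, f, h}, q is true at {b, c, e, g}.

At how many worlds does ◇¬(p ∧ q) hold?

a: successors {f, g}; ¬(p ∧ q) there: f:T, g:T. ✓
b: successors {b, c}; ¬(p ∧ q) there: b:F, c:T. ✓
c: successors {a, d, e}; ¬(p ∧ q) there: a:T, d:T, e:F. ✓
d: successors {e, h}; ¬(p ∧ q) there: e:F, h:T. ✓
e: successors {d, e}; ¬(p ∧ q) there: d:T, e:F. ✓
f: successors {f, g, h}; ¬(p ∧ q) there: f:T, g:T, h:T. ✓
g: no successors, so ◇¬(p ∧ q) fails. ✗
h: successors {a, c, f, h}; ¬(p ∧ q) there: a:T, c:T, f:T, h:T. ✓
Satisfying worlds: {a, b, c, d, e, f, h}.

7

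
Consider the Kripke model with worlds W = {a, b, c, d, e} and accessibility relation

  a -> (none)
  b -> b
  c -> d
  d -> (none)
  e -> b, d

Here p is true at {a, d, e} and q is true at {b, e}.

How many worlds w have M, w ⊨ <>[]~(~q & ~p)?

a: no successors, so <>[]~(~q & ~p) fails. ✗
b: successors {b}; []~(~q & ~p) there: b:T. ✓
c: successors {d}; []~(~q & ~p) there: d:T. ✓
d: no successors, so <>[]~(~q & ~p) fails. ✗
e: successors {b, d}; []~(~q & ~p) there: b:T, d:T. ✓
Satisfying worlds: {b, c, e}.

3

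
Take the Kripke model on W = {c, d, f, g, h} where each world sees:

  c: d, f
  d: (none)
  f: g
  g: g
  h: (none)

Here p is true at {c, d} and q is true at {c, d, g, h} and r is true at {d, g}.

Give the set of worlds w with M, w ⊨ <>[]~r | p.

{c, d}

c: <>[]~r is T, p is T. ✓
d: <>[]~r is F, p is T. ✓
f: <>[]~r is F, p is F. ✗
g: <>[]~r is F, p is F. ✗
h: <>[]~r is F, p is F. ✗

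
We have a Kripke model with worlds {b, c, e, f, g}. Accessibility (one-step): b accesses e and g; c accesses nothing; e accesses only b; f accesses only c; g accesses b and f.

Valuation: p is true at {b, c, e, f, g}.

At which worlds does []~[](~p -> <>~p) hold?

{c}

b: successors {e, g}; ~[](~p -> <>~p) there: e:F, g:F. ✗
c: no successors, so []~[](~p -> <>~p) holds vacuously. ✓
e: successors {b}; ~[](~p -> <>~p) there: b:F. ✗
f: successors {c}; ~[](~p -> <>~p) there: c:F. ✗
g: successors {b, f}; ~[](~p -> <>~p) there: b:F, f:F. ✗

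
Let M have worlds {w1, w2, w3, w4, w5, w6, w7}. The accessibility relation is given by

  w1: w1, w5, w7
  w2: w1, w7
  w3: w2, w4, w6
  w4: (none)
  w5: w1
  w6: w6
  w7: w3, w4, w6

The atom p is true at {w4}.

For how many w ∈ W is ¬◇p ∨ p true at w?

5

w1: ¬◇p is T, p is F. ✓
w2: ¬◇p is T, p is F. ✓
w3: ¬◇p is F, p is F. ✗
w4: ¬◇p is T, p is T. ✓
w5: ¬◇p is T, p is F. ✓
w6: ¬◇p is T, p is F. ✓
w7: ¬◇p is F, p is F. ✗
Satisfying worlds: {w1, w2, w4, w5, w6}.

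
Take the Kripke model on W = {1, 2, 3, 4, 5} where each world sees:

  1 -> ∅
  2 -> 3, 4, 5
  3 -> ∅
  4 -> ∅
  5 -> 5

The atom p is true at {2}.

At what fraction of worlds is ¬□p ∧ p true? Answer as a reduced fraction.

1: ¬□p is F, p is F. ✗
2: ¬□p is T, p is T. ✓
3: ¬□p is F, p is F. ✗
4: ¬□p is F, p is F. ✗
5: ¬□p is T, p is F. ✗
That's 1 of 5 worlds, so 1/5.

1/5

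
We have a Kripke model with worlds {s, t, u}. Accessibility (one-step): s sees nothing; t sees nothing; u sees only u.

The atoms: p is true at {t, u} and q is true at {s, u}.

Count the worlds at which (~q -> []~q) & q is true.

2

s: ~q -> []~q is T, q is T. ✓
t: ~q -> []~q is T, q is F. ✗
u: ~q -> []~q is T, q is T. ✓
Satisfying worlds: {s, u}.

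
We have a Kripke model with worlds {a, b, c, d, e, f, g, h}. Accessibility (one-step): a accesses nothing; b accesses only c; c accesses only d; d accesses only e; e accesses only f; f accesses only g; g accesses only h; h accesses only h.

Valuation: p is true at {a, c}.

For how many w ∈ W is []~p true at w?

a: no successors, so []~p holds vacuously. ✓
b: successors {c}; ~p there: c:F. ✗
c: successors {d}; ~p there: d:T. ✓
d: successors {e}; ~p there: e:T. ✓
e: successors {f}; ~p there: f:T. ✓
f: successors {g}; ~p there: g:T. ✓
g: successors {h}; ~p there: h:T. ✓
h: successors {h}; ~p there: h:T. ✓
Satisfying worlds: {a, c, d, e, f, g, h}.

7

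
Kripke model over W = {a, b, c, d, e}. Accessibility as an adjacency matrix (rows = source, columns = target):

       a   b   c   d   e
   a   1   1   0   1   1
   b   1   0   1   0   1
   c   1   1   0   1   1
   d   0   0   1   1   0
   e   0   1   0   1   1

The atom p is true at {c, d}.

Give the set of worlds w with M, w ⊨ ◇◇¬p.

a: successors {a, b, d, e}; ◇¬p there: a:T, b:T, d:F, e:T. ✓
b: successors {a, c, e}; ◇¬p there: a:T, c:T, e:T. ✓
c: successors {a, b, d, e}; ◇¬p there: a:T, b:T, d:F, e:T. ✓
d: successors {c, d}; ◇¬p there: c:T, d:F. ✓
e: successors {b, d, e}; ◇¬p there: b:T, d:F, e:T. ✓

{a, b, c, d, e}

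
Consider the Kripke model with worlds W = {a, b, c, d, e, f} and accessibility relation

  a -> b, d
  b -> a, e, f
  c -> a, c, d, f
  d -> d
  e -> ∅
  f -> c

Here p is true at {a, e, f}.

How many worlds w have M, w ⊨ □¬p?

4

a: successors {b, d}; ¬p there: b:T, d:T. ✓
b: successors {a, e, f}; ¬p there: a:F, e:F, f:F. ✗
c: successors {a, c, d, f}; ¬p there: a:F, c:T, d:T, f:F. ✗
d: successors {d}; ¬p there: d:T. ✓
e: no successors, so □¬p holds vacuously. ✓
f: successors {c}; ¬p there: c:T. ✓
Satisfying worlds: {a, d, e, f}.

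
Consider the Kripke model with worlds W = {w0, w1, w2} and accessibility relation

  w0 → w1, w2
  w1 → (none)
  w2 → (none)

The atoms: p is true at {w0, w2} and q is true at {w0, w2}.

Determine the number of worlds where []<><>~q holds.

w0: successors {w1, w2}; <><>~q there: w1:F, w2:F. ✗
w1: no successors, so []<><>~q holds vacuously. ✓
w2: no successors, so []<><>~q holds vacuously. ✓
Satisfying worlds: {w1, w2}.

2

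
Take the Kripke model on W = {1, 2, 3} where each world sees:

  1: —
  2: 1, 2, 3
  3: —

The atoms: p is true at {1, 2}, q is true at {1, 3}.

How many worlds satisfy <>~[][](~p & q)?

1

1: no successors, so <>~[][](~p & q) fails. ✗
2: successors {1, 2, 3}; ~[][](~p & q) there: 1:F, 2:T, 3:F. ✓
3: no successors, so <>~[][](~p & q) fails. ✗
Satisfying worlds: {2}.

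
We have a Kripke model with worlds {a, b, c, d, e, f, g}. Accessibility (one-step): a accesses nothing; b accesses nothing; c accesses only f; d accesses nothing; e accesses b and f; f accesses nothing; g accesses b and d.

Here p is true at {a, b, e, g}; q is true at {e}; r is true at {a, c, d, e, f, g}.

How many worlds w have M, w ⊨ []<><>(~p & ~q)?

a: no successors, so []<><>(~p & ~q) holds vacuously. ✓
b: no successors, so []<><>(~p & ~q) holds vacuously. ✓
c: successors {f}; <><>(~p & ~q) there: f:F. ✗
d: no successors, so []<><>(~p & ~q) holds vacuously. ✓
e: successors {b, f}; <><>(~p & ~q) there: b:F, f:F. ✗
f: no successors, so []<><>(~p & ~q) holds vacuously. ✓
g: successors {b, d}; <><>(~p & ~q) there: b:F, d:F. ✗
Satisfying worlds: {a, b, d, f}.

4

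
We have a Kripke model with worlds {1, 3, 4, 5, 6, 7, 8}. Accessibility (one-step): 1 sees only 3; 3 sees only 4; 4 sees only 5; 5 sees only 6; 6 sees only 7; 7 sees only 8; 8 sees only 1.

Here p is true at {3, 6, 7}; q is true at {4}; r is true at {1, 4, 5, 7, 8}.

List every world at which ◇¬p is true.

1: successors {3}; ¬p there: 3:F. ✗
3: successors {4}; ¬p there: 4:T. ✓
4: successors {5}; ¬p there: 5:T. ✓
5: successors {6}; ¬p there: 6:F. ✗
6: successors {7}; ¬p there: 7:F. ✗
7: successors {8}; ¬p there: 8:T. ✓
8: successors {1}; ¬p there: 1:T. ✓

{3, 4, 7, 8}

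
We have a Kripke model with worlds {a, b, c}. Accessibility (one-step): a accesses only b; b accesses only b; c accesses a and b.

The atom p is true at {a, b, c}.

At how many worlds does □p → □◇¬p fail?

a: □p is T, □◇¬p is F. ✗
b: □p is T, □◇¬p is F. ✗
c: □p is T, □◇¬p is F. ✗
Satisfying worlds: ∅.
So □p → □◇¬p fails at the other 3 worlds.

3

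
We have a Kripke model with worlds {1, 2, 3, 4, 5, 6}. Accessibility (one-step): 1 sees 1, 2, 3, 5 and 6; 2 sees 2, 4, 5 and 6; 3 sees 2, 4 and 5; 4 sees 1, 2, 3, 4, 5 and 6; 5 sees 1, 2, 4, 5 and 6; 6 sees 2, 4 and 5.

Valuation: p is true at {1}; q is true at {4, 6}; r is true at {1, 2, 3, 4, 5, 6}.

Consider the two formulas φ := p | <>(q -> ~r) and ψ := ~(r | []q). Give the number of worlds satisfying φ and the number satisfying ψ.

6 and 0

For p | <>(q -> ~r):
1: p is T, <>(q -> ~r) is T. ✓
2: p is F, <>(q -> ~r) is T. ✓
3: p is F, <>(q -> ~r) is T. ✓
4: p is F, <>(q -> ~r) is T. ✓
5: p is F, <>(q -> ~r) is T. ✓
6: p is F, <>(q -> ~r) is T. ✓
— 6 worlds.
For ~(r | []q):
1: r | []q is T. ✗
2: r | []q is T. ✗
3: r | []q is T. ✗
4: r | []q is T. ✗
5: r | []q is T. ✗
6: r | []q is T. ✗
— 0 worlds.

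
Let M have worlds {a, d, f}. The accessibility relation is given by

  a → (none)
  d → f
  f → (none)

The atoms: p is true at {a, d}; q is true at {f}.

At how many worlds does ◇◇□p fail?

3

a: no successors, so ◇◇□p fails. ✗
d: successors {f}; ◇□p there: f:F. ✗
f: no successors, so ◇◇□p fails. ✗
Satisfying worlds: ∅.
So ◇◇□p fails at the other 3 worlds.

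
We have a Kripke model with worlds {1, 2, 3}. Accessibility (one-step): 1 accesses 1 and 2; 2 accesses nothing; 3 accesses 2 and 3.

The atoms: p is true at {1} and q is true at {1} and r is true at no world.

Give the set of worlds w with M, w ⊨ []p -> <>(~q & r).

1: []p is F, <>(~q & r) is F. ✓
2: []p is T, <>(~q & r) is F. ✗
3: []p is F, <>(~q & r) is F. ✓

{1, 3}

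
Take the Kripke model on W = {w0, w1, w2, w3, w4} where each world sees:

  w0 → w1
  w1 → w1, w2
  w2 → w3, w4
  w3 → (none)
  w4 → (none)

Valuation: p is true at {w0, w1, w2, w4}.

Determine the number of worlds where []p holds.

w0: successors {w1}; p there: w1:T. ✓
w1: successors {w1, w2}; p there: w1:T, w2:T. ✓
w2: successors {w3, w4}; p there: w3:F, w4:T. ✗
w3: no successors, so []p holds vacuously. ✓
w4: no successors, so []p holds vacuously. ✓
Satisfying worlds: {w0, w1, w3, w4}.

4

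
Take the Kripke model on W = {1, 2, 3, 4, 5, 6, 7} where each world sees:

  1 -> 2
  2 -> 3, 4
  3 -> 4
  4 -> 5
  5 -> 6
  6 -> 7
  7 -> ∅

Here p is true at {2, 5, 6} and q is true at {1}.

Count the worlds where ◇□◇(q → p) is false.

2

1: successors {2}; □◇(q → p) there: 2:T. ✓
2: successors {3, 4}; □◇(q → p) there: 3:T, 4:T. ✓
3: successors {4}; □◇(q → p) there: 4:T. ✓
4: successors {5}; □◇(q → p) there: 5:T. ✓
5: successors {6}; □◇(q → p) there: 6:F. ✗
6: successors {7}; □◇(q → p) there: 7:T. ✓
7: no successors, so ◇□◇(q → p) fails. ✗
Satisfying worlds: {1, 2, 3, 4, 6}.
So ◇□◇(q → p) fails at the other 2 worlds.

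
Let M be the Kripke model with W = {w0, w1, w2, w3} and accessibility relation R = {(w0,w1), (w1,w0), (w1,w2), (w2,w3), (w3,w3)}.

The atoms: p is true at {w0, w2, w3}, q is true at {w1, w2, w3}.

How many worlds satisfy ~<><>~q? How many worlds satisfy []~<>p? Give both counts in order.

For ~<><>~q:
w0: <><>~q is T. ✗
w1: <><>~q is F. ✓
w2: <><>~q is F. ✓
w3: <><>~q is F. ✓
— 3 worlds.
For []~<>p:
w0: successors {w1}; ~<>p there: w1:F. ✗
w1: successors {w0, w2}; ~<>p there: w0:T, w2:F. ✗
w2: successors {w3}; ~<>p there: w3:F. ✗
w3: successors {w3}; ~<>p there: w3:F. ✗
— 0 worlds.

3 and 0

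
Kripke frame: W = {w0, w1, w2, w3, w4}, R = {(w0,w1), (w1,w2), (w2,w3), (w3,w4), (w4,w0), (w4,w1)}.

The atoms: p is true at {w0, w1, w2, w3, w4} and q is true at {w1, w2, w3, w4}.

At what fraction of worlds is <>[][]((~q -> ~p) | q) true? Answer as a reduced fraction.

4/5

w0: successors {w1}; [][]((~q -> ~p) | q) there: w1:T. ✓
w1: successors {w2}; [][]((~q -> ~p) | q) there: w2:T. ✓
w2: successors {w3}; [][]((~q -> ~p) | q) there: w3:F. ✗
w3: successors {w4}; [][]((~q -> ~p) | q) there: w4:T. ✓
w4: successors {w0, w1}; [][]((~q -> ~p) | q) there: w0:T, w1:T. ✓
That's 4 of 5 worlds, so 4/5.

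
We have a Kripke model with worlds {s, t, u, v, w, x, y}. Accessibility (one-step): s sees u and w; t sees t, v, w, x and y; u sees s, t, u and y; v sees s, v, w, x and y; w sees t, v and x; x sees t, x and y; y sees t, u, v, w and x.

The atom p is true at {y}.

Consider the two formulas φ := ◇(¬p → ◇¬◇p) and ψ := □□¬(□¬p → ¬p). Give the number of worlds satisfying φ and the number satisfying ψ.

For ◇(¬p → ◇¬◇p):
s: successors {u, w}; ¬p → ◇¬◇p there: u:T, w:F. ✓
t: successors {t, v, w, x, y}; ¬p → ◇¬◇p there: t:T, v:T, w:F, x:T, y:T. ✓
u: successors {s, t, u, y}; ¬p → ◇¬◇p there: s:T, t:T, u:T, y:T. ✓
v: successors {s, v, w, x, y}; ¬p → ◇¬◇p there: s:T, v:T, w:F, x:T, y:T. ✓
w: successors {t, v, x}; ¬p → ◇¬◇p there: t:T, v:T, x:T. ✓
x: successors {t, x, y}; ¬p → ◇¬◇p there: t:T, x:T, y:T. ✓
y: successors {t, u, v, w, x}; ¬p → ◇¬◇p there: t:T, u:T, v:T, w:F, x:T. ✓
— 7 worlds.
For □□¬(□¬p → ¬p):
s: successors {u, w}; □¬(□¬p → ¬p) there: u:F, w:F. ✗
t: successors {t, v, w, x, y}; □¬(□¬p → ¬p) there: t:F, v:F, w:F, x:F, y:F. ✗
u: successors {s, t, u, y}; □¬(□¬p → ¬p) there: s:F, t:F, u:F, y:F. ✗
v: successors {s, v, w, x, y}; □¬(□¬p → ¬p) there: s:F, v:F, w:F, x:F, y:F. ✗
w: successors {t, v, x}; □¬(□¬p → ¬p) there: t:F, v:F, x:F. ✗
x: successors {t, x, y}; □¬(□¬p → ¬p) there: t:F, x:F, y:F. ✗
y: successors {t, u, v, w, x}; □¬(□¬p → ¬p) there: t:F, u:F, v:F, w:F, x:F. ✗
— 0 worlds.

7 and 0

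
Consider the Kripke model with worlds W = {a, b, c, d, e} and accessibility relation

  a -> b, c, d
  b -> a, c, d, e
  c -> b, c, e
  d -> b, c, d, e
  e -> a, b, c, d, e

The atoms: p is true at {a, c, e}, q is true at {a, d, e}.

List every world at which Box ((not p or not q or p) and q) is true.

∅

a: successors {b, c, d}; (not p or not q or p) and q there: b:F, c:F, d:T. ✗
b: successors {a, c, d, e}; (not p or not q or p) and q there: a:T, c:F, d:T, e:T. ✗
c: successors {b, c, e}; (not p or not q or p) and q there: b:F, c:F, e:T. ✗
d: successors {b, c, d, e}; (not p or not q or p) and q there: b:F, c:F, d:T, e:T. ✗
e: successors {a, b, c, d, e}; (not p or not q or p) and q there: a:T, b:F, c:F, d:T, e:T. ✗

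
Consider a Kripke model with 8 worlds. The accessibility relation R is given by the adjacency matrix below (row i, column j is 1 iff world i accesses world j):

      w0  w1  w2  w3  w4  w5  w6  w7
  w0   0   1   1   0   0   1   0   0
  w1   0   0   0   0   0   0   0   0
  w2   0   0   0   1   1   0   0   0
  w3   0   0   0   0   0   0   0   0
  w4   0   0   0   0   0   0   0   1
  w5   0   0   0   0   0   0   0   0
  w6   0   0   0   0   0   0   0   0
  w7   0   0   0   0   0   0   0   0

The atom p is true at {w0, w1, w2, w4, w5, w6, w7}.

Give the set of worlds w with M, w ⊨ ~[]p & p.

w0: ~[]p is F, p is T. ✗
w1: ~[]p is F, p is T. ✗
w2: ~[]p is T, p is T. ✓
w3: ~[]p is F, p is F. ✗
w4: ~[]p is F, p is T. ✗
w5: ~[]p is F, p is T. ✗
w6: ~[]p is F, p is T. ✗
w7: ~[]p is F, p is T. ✗

{w2}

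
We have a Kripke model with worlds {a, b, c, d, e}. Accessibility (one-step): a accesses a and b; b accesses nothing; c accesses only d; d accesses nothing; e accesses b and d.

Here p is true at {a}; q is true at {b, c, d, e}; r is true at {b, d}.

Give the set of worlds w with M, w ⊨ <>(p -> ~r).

{a, c, e}

a: successors {a, b}; p -> ~r there: a:T, b:T. ✓
b: no successors, so <>(p -> ~r) fails. ✗
c: successors {d}; p -> ~r there: d:T. ✓
d: no successors, so <>(p -> ~r) fails. ✗
e: successors {b, d}; p -> ~r there: b:T, d:T. ✓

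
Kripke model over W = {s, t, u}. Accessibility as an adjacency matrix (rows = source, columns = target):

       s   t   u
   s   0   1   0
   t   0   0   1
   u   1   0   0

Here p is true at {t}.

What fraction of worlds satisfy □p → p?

s: □p is T, p is F. ✗
t: □p is F, p is T. ✓
u: □p is F, p is F. ✓
That's 2 of 3 worlds, so 2/3.

2/3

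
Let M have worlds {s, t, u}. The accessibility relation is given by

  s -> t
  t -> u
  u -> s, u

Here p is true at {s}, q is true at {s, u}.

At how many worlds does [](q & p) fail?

s: successors {t}; q & p there: t:F. ✗
t: successors {u}; q & p there: u:F. ✗
u: successors {s, u}; q & p there: s:T, u:F. ✗
Satisfying worlds: ∅.
So [](q & p) fails at the other 3 worlds.

3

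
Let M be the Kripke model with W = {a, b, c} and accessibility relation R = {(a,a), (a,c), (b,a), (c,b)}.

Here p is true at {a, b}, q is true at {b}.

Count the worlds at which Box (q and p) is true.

1

a: successors {a, c}; q and p there: a:F, c:F. ✗
b: successors {a}; q and p there: a:F. ✗
c: successors {b}; q and p there: b:T. ✓
Satisfying worlds: {c}.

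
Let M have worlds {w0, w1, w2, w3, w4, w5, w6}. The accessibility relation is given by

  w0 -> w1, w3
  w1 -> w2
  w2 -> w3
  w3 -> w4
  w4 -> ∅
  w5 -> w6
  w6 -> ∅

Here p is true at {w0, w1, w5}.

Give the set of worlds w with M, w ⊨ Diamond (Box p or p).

{w0, w3, w5}

w0: successors {w1, w3}; Box p or p there: w1:T, w3:F. ✓
w1: successors {w2}; Box p or p there: w2:F. ✗
w2: successors {w3}; Box p or p there: w3:F. ✗
w3: successors {w4}; Box p or p there: w4:T. ✓
w4: no successors, so Diamond (Box p or p) fails. ✗
w5: successors {w6}; Box p or p there: w6:T. ✓
w6: no successors, so Diamond (Box p or p) fails. ✗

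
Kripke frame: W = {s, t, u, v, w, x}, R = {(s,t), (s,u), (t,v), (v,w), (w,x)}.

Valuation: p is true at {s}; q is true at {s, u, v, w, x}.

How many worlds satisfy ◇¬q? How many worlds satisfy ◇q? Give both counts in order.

1 and 4

For ◇¬q:
s: successors {t, u}; ¬q there: t:T, u:F. ✓
t: successors {v}; ¬q there: v:F. ✗
u: no successors, so ◇¬q fails. ✗
v: successors {w}; ¬q there: w:F. ✗
w: successors {x}; ¬q there: x:F. ✗
x: no successors, so ◇¬q fails. ✗
— 1 world.
For ◇q:
s: successors {t, u}; q there: t:F, u:T. ✓
t: successors {v}; q there: v:T. ✓
u: no successors, so ◇q fails. ✗
v: successors {w}; q there: w:T. ✓
w: successors {x}; q there: x:T. ✓
x: no successors, so ◇q fails. ✗
— 4 worlds.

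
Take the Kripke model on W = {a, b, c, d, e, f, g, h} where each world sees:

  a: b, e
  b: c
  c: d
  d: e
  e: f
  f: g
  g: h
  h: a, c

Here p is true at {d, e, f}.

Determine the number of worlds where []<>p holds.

4

a: successors {b, e}; <>p there: b:F, e:T. ✗
b: successors {c}; <>p there: c:T. ✓
c: successors {d}; <>p there: d:T. ✓
d: successors {e}; <>p there: e:T. ✓
e: successors {f}; <>p there: f:F. ✗
f: successors {g}; <>p there: g:F. ✗
g: successors {h}; <>p there: h:F. ✗
h: successors {a, c}; <>p there: a:T, c:T. ✓
Satisfying worlds: {b, c, d, h}.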